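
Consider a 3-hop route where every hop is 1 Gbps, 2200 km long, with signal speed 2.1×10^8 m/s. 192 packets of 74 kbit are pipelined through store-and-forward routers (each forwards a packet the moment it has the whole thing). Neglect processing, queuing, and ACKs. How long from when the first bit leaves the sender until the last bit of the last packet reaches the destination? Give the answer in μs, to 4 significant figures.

45780 μs

Per-hop transmission t_tx = L/R = 74000/1000000000 = 74 μs.
Per-hop propagation t_prop = 2200000/210000000 = 10476.2 μs.
Pipeline fill: first packet needs 3·t_tx to clear all hops; remaining 191 packets each add one t_tx.
Total = (3+192-1)·t_tx + 3·t_prop = 194·74 + 3·10476.2 = 45780 μs.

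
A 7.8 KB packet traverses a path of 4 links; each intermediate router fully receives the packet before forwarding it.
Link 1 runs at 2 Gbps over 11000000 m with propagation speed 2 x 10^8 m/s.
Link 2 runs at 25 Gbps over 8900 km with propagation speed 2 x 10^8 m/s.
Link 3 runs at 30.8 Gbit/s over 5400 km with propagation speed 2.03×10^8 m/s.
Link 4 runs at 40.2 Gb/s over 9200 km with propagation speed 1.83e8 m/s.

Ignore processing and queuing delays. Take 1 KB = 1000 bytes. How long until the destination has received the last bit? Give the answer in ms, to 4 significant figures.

176.4 ms

L = 62400 bits.
Transmission delays (L/R per hop): 0.0312, 0.002496, 0.00202597, 0.00155224 ms; sum = 0.0372742 ms.
Propagation delays (d/s per hop): 55, 44.5, 26.601, 50.2732 ms; sum = 176.374 ms.
End-to-end = 176.4 ms.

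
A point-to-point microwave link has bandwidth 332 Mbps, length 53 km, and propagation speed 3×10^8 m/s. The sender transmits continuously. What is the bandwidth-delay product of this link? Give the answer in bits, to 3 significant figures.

58700 bits

Propagation delay = 53000 / 300000000 = 0.000176667 s.
BDP = R × t_prop = 332000000 × 0.000176667 = 58653.3 bits.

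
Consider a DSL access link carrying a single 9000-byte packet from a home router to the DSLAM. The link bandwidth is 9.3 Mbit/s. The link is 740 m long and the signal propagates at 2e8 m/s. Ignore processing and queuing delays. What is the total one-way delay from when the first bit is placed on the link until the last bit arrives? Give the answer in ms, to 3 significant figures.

7.75 ms

L = 9000 × 8 = 72000 bits.
Transmission delay = L/R = 72000 / 9300000 = 7.74194 ms.
Propagation delay = d/s = 740 m / 200000000 m/s = 0.0037 ms.
Total = 7.75 ms.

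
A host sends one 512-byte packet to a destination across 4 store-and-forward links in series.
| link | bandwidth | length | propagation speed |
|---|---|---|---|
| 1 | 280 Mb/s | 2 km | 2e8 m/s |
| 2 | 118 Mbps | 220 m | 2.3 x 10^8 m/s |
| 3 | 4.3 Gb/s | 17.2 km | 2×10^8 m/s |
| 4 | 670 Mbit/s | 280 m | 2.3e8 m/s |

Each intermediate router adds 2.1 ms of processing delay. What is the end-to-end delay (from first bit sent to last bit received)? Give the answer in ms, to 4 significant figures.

6.455 ms

L = 512 × 8 = 4096 bits.
Transmission delays (L/R per hop): 0.0146286, 0.0347119, 0.000952558, 0.00611343 ms; sum = 0.0564064 ms.
Propagation delays (d/s per hop): 0.01, 0.000956522, 0.086, 0.00121739 ms; sum = 0.0981739 ms.
Processing at 3 router(s): 3 × 2.1 ms = 6.3 ms.
End-to-end = 6.455 ms.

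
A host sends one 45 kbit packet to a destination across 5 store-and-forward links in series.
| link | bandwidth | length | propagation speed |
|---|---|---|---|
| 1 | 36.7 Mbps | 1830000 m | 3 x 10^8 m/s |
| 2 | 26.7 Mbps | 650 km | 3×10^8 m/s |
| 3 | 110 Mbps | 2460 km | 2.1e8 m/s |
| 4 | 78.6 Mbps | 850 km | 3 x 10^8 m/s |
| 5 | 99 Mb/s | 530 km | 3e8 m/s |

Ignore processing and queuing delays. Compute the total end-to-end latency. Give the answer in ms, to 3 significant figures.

28.9 ms

L = 45000 bits.
Transmission delays (L/R per hop): 1.22616, 1.68539, 0.409091, 0.572519, 0.454545 ms; sum = 4.34771 ms.
Propagation delays (d/s per hop): 6.1, 2.16667, 11.7143, 2.83333, 1.76667 ms; sum = 24.581 ms.
End-to-end = 28.9 ms.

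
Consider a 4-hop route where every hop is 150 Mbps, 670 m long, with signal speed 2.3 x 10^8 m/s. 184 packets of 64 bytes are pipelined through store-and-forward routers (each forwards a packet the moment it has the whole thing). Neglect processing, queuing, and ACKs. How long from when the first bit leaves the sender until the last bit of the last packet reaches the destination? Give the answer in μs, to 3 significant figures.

Per-hop transmission t_tx = L/R = 512/150000000 = 3.41333 μs.
Per-hop propagation t_prop = 670/2.3e+08 = 2.91304 μs.
Pipeline fill: first packet needs 4·t_tx to clear all hops; remaining 183 packets each add one t_tx.
Total = (4+184-1)·t_tx + 4·t_prop = 187·3.41333 + 4·2.91304 = 650 μs.

650 μs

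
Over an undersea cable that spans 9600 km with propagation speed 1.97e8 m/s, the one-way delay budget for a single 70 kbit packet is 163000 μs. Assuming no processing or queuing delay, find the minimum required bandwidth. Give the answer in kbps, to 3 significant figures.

613 kbps

Propagation delay = 9600000 / 197000000 = 48731 μs.
Transmission budget = 163000 − 48731 = 114269 μs.
R ≥ L / t_tx = 70000 bits / 0.114269 s = 613 kbps.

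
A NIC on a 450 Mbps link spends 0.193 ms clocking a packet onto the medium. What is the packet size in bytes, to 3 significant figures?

10900 bytes

L = R × t_tx = 450000000 b/s × 0.000193 s = 86850 bits.
In bytes: 86850 / 8 = 10900 bytes.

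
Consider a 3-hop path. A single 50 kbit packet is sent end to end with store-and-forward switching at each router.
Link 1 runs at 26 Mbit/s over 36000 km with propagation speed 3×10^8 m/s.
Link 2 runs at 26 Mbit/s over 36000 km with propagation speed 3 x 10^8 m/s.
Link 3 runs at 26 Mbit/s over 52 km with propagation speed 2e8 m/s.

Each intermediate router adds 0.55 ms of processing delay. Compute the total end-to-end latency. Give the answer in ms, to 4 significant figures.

L = 50000 bits.
Transmission delay per hop = L/R = 50000/26000000 = 1.92308 ms; 3 hops → 5.76923 ms.
Propagation delays (d/s per hop): 120, 120, 0.26 ms; sum = 240.26 ms.
Processing at 2 router(s): 2 × 0.55 ms = 1.1 ms.
End-to-end = 247.1 ms.

247.1 ms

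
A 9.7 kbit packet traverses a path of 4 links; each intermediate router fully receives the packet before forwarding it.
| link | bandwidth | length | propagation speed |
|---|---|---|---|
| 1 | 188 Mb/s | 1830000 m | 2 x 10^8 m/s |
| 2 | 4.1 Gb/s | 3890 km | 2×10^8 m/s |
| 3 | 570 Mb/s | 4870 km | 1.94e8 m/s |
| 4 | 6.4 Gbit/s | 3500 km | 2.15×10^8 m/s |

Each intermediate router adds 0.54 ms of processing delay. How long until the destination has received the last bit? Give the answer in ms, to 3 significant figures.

L = 9700 bits.
Transmission delays (L/R per hop): 0.0515957, 0.00236585, 0.0170175, 0.00151563 ms; sum = 0.0724948 ms.
Propagation delays (d/s per hop): 9.15, 19.45, 25.1031, 16.2791 ms; sum = 69.9822 ms.
Processing at 3 router(s): 3 × 0.54 ms = 1.62 ms.
End-to-end = 71.7 ms.

71.7 ms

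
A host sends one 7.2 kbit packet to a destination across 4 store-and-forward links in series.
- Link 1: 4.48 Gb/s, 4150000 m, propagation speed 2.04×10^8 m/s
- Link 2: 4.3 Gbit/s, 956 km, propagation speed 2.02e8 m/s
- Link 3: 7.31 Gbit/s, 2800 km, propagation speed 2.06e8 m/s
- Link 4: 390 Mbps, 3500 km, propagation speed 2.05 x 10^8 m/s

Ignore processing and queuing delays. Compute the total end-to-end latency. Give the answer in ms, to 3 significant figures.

L = 7200 bits.
Transmission delays (L/R per hop): 0.00160714, 0.00167442, 0.000984952, 0.0184615 ms; sum = 0.0227281 ms.
Propagation delays (d/s per hop): 20.3431, 4.73267, 13.5922, 17.0732 ms; sum = 55.7412 ms.
End-to-end = 55.8 ms.

55.8 ms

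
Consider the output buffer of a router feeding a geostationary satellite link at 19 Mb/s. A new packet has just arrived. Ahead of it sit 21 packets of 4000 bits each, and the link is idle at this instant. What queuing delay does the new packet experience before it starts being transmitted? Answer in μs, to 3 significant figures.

Each queued packet: L/R = 4000/19000000 = 210.526 μs.
21 queued → 4421.05 μs.
Queuing delay = 4420 μs.

4420 μs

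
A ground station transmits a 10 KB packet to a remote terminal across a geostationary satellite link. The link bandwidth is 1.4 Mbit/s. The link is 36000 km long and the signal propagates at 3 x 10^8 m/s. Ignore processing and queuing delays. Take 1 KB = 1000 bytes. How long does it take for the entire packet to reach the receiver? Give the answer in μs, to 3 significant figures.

L = 80000 bits.
Transmission delay = L/R = 80000 / 1400000 = 57142.9 μs.
Propagation delay = d/s = 36000000 m / 300000000 m/s = 120000 μs.
Total = 177000 μs.

177000 μs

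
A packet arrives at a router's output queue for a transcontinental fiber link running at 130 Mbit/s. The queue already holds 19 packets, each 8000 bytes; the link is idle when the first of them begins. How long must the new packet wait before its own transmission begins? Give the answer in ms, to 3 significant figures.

Each queued packet: L/R = 64000/130000000 = 0.492308 ms.
19 queued → 9.35385 ms.
Queuing delay = 9.35 ms.

9.35 ms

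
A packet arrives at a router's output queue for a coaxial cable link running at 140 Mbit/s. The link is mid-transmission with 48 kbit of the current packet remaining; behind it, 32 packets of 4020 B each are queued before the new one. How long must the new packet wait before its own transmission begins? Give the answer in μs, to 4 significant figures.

Each queued packet: L/R = 32160/140000000 = 229.714 μs.
32 queued → 7350.86 μs.
Plus remaining 48000 bits of current packet: 342.857 μs.
Queuing delay = 7694 μs.

7694 μs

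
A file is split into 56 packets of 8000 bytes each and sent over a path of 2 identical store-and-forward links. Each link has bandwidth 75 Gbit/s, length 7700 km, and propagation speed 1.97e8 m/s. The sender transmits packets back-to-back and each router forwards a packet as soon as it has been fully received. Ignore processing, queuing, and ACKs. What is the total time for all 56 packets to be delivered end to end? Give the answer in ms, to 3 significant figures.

Per-hop transmission t_tx = L/R = 64000/75000000000 = 0.000853333 ms.
Per-hop propagation t_prop = 7700000/197000000 = 39.0863 ms.
Pipeline fill: first packet needs 2·t_tx to clear all hops; remaining 55 packets each add one t_tx.
Total = (2+56-1)·t_tx + 2·t_prop = 57·0.000853333 + 2·39.0863 = 78.2 ms.

78.2 ms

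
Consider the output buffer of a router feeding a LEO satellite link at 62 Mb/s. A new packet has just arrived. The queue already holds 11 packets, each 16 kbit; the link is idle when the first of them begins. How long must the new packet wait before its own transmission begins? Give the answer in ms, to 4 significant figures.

Each queued packet: L/R = 16000/62000000 = 0.258065 ms.
11 queued → 2.83871 ms.
Queuing delay = 2.839 ms.

2.839 ms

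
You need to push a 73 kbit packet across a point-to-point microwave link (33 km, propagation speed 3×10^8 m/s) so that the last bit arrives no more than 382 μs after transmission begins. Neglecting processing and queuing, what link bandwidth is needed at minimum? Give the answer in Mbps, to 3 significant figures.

268 Mbps

Propagation delay = 33000 / 300000000 = 110 μs.
Transmission budget = 382 − 110 = 272 μs.
R ≥ L / t_tx = 73000 bits / 0.000272 s = 268 Mbps.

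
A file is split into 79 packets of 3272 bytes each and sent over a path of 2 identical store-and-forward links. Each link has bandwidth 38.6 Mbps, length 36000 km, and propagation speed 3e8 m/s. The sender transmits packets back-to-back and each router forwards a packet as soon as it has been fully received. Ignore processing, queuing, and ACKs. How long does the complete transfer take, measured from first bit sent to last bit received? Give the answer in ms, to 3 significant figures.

294 ms

Per-hop transmission t_tx = L/R = 26176/38600000 = 0.678135 ms.
Per-hop propagation t_prop = 36000000/300000000 = 120 ms.
Pipeline fill: first packet needs 2·t_tx to clear all hops; remaining 78 packets each add one t_tx.
Total = (2+79-1)·t_tx + 2·t_prop = 80·0.678135 + 2·120 = 294 ms.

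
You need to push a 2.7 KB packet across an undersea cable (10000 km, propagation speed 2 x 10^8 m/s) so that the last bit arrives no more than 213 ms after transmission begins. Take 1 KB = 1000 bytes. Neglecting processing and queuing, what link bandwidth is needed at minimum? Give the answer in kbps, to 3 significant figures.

133 kbps

L = 21600 bits.
Propagation delay = 10000000 / 200000000 = 50 ms.
Transmission budget = 213 − 50 = 163 ms.
R ≥ L / t_tx = 21600 bits / 0.163 s = 133 kbps.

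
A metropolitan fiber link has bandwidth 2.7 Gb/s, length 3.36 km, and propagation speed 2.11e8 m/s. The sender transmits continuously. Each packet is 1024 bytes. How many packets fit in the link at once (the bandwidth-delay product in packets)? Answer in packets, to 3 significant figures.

5.25 packets

Propagation delay = 3360 / 211000000 = 1.59242e-05 s.
BDP = R × t_prop = 2700000000 × 1.59242e-05 = 42995.3 bits.
In packets of 8192 bits: 5.25 packets.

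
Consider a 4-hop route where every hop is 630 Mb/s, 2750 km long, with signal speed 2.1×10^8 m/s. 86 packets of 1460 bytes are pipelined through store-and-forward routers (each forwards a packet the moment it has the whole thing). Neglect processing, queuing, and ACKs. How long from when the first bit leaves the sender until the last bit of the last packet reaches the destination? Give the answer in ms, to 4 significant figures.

54.03 ms

Per-hop transmission t_tx = L/R = 11680/630000000 = 0.0185397 ms.
Per-hop propagation t_prop = 2750000/210000000 = 13.0952 ms.
Pipeline fill: first packet needs 4·t_tx to clear all hops; remaining 85 packets each add one t_tx.
Total = (4+86-1)·t_tx + 4·t_prop = 89·0.0185397 + 4·13.0952 = 54.03 ms.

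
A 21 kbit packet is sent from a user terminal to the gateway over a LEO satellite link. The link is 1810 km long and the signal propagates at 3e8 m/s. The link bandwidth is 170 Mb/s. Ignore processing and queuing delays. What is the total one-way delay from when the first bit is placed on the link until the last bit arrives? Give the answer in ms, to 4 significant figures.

L = 21000 bits.
Transmission delay = L/R = 21000 / 170000000 = 0.123529 ms.
Propagation delay = d/s = 1810000 m / 300000000 m/s = 6.03333 ms.
Total = 6.157 ms.

6.157 ms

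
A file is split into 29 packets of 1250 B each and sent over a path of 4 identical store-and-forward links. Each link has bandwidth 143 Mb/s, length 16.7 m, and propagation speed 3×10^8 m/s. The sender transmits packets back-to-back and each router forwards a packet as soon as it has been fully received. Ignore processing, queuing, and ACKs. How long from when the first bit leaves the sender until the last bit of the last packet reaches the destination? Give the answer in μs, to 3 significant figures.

Per-hop transmission t_tx = L/R = 10000/143000000 = 69.9301 μs.
Per-hop propagation t_prop = 16.7/300000000 = 0.0556667 μs.
Pipeline fill: first packet needs 4·t_tx to clear all hops; remaining 28 packets each add one t_tx.
Total = (4+29-1)·t_tx + 4·t_prop = 32·69.9301 + 4·0.0556667 = 2240 μs.

2240 μs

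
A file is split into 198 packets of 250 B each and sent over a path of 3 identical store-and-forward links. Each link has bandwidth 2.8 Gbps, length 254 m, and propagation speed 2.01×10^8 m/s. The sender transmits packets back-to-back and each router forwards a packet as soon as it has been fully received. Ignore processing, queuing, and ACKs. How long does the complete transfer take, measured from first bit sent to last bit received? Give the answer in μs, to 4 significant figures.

Per-hop transmission t_tx = L/R = 2000/2800000000 = 0.714286 μs.
Per-hop propagation t_prop = 254/2.01e+08 = 1.26368 μs.
Pipeline fill: first packet needs 3·t_tx to clear all hops; remaining 197 packets each add one t_tx.
Total = (3+198-1)·t_tx + 3·t_prop = 200·0.714286 + 3·1.26368 = 146.6 μs.

146.6 μs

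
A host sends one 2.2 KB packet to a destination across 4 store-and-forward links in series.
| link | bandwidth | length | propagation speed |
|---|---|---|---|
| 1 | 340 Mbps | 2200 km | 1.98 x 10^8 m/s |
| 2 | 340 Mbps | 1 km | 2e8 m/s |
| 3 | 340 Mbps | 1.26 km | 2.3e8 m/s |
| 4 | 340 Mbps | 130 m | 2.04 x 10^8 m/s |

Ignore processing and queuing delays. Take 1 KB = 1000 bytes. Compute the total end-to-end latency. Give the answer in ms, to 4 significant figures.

L = 17600 bits.
Transmission delay per hop = L/R = 17600/340000000 = 0.0517647 ms; 4 hops → 0.207059 ms.
Propagation delays (d/s per hop): 11.1111, 0.005, 0.00547826, 0.000637255 ms; sum = 11.1222 ms.
End-to-end = 11.33 ms.

11.33 ms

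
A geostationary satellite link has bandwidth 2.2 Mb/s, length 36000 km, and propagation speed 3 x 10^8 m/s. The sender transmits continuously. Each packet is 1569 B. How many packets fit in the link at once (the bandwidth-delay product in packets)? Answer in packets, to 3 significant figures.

21.0 packets

Propagation delay = 36000000 / 300000000 = 0.12 s.
BDP = R × t_prop = 2200000 × 0.12 = 264000 bits.
In packets of 12552 bits: 21.0 packets.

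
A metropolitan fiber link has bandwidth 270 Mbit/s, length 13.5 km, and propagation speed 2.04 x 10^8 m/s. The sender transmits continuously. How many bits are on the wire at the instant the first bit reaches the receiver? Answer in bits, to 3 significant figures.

17900 bits

Propagation delay = 13500 / 204000000 = 6.61765e-05 s.
BDP = R × t_prop = 270000000 × 6.61765e-05 = 17867.6 bits.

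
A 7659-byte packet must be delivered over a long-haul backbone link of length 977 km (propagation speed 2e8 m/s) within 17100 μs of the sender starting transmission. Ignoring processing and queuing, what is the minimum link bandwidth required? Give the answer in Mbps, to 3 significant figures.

L = 61272 bits.
Propagation delay = 977000 / 200000000 = 4885 μs.
Transmission budget = 17100 − 4885 = 12215 μs.
R ≥ L / t_tx = 61272 bits / 0.012215 s = 5.02 Mbps.

5.02 Mbps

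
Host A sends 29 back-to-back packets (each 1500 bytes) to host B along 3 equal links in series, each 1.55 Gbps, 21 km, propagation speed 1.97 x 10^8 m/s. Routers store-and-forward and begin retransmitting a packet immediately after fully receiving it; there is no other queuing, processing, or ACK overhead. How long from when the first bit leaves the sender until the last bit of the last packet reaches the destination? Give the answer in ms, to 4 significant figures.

0.5598 ms

Per-hop transmission t_tx = L/R = 12000/1550000000 = 0.00774194 ms.
Per-hop propagation t_prop = 21000/197000000 = 0.106599 ms.
Pipeline fill: first packet needs 3·t_tx to clear all hops; remaining 28 packets each add one t_tx.
Total = (3+29-1)·t_tx + 3·t_prop = 31·0.00774194 + 3·0.106599 = 0.5598 ms.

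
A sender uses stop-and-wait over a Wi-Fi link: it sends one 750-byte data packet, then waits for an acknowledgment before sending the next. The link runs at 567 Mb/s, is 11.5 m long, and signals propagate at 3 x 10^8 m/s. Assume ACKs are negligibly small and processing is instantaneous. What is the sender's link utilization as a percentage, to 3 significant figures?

99.3 %

t_tx = L/R = 6000/567000000 = 1.0582e-05 s.
t_prop = 11.5/300000000 = 3.83333e-08 s; RTT = 7.66667e-08 s.
Cycle = t_tx + RTT = 1.06587e-05 s.
Utilization = t_tx / cycle = 1.0582e-05/1.06587e-05 = 99.3 %.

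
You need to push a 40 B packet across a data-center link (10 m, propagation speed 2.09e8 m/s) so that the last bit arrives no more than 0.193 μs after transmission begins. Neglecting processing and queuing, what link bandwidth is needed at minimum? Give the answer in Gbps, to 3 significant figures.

L = 320 bits.
Propagation delay = 10 / 209000000 = 0.0478469 μs.
Transmission budget = 0.193 − 0.0478469 = 0.145153 μs.
R ≥ L / t_tx = 320 bits / 1.45153e-07 s = 2.20 Gbps.

2.20 Gbps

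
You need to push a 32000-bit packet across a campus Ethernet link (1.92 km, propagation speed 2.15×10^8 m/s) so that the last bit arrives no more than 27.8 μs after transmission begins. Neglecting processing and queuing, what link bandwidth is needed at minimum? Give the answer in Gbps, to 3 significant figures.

1.70 Gbps

Propagation delay = 1920 / 215000000 = 8.93023 μs.
Transmission budget = 27.8 − 8.93023 = 18.8698 μs.
R ≥ L / t_tx = 32000 bits / 1.88698e-05 s = 1.70 Gbps.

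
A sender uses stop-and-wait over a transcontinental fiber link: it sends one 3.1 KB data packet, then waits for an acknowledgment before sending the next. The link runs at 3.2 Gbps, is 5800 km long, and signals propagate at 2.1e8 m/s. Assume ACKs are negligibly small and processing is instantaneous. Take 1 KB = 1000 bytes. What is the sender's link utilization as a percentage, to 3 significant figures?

t_tx = L/R = 24800/3200000000 = 7.75e-06 s.
t_prop = 5800000/210000000 = 0.027619 s; RTT = 0.0552381 s.
Cycle = t_tx + RTT = 0.0552458 s.
Utilization = t_tx / cycle = 7.75e-06/0.0552458 = 0.0140 %.

0.0140 %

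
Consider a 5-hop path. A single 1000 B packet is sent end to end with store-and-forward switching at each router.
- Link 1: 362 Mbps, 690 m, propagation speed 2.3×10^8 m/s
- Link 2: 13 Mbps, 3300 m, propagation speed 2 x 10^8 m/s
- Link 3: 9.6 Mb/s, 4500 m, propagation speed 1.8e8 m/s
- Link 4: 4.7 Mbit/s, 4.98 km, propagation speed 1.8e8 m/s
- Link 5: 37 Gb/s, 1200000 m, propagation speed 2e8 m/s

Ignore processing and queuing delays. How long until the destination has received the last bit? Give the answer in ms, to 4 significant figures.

9.245 ms

L = 1000 × 8 = 8000 bits.
Transmission delays (L/R per hop): 0.0220994, 0.615385, 0.833333, 1.70213, 0.000216216 ms; sum = 3.17316 ms.
Propagation delays (d/s per hop): 0.003, 0.0165, 0.025, 0.0276667, 6 ms; sum = 6.07217 ms.
End-to-end = 9.245 ms.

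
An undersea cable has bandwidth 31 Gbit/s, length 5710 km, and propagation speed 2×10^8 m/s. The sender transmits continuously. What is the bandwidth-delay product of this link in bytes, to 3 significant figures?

111000000 bytes

Propagation delay = 5710000 / 200000000 = 0.02855 s.
BDP = R × t_prop = 31000000000 × 0.02855 = 885050000 bits.
In bytes: 885050000/8 = 111000000 bytes.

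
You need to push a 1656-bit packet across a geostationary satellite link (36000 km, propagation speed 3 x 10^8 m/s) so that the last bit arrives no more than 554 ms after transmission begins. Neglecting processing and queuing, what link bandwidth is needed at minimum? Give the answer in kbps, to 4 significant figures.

3.816 kbps

Propagation delay = 36000000 / 300000000 = 120 ms.
Transmission budget = 554 − 120 = 434 ms.
R ≥ L / t_tx = 1656 bits / 0.434 s = 3.816 kbps.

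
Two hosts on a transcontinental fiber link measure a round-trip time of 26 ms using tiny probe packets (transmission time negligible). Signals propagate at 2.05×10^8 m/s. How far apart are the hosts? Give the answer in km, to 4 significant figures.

2665 km

One-way propagation = RTT/2 = 13 ms.
d = s × t = 2.05e+08 × 0.013 = 2665 km.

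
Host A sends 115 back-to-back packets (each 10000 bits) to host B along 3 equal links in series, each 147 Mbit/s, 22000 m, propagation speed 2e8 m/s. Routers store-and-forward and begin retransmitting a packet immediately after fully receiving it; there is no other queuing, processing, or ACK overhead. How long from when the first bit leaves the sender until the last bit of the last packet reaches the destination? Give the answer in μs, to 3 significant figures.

Per-hop transmission t_tx = L/R = 10000/147000000 = 68.0272 μs.
Per-hop propagation t_prop = 22000/200000000 = 110 μs.
Pipeline fill: first packet needs 3·t_tx to clear all hops; remaining 114 packets each add one t_tx.
Total = (3+115-1)·t_tx + 3·t_prop = 117·68.0272 + 3·110 = 8290 μs.

8290 μs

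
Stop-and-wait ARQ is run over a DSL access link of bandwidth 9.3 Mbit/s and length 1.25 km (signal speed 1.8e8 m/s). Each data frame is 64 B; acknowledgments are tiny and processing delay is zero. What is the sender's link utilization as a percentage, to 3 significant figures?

t_tx = L/R = 512/9300000 = 5.50538e-05 s.
t_prop = 1250/180000000 = 6.94444e-06 s; RTT = 1.38889e-05 s.
Cycle = t_tx + RTT = 6.89427e-05 s.
Utilization = t_tx / cycle = 5.50538e-05/6.89427e-05 = 79.9 %.

79.9 %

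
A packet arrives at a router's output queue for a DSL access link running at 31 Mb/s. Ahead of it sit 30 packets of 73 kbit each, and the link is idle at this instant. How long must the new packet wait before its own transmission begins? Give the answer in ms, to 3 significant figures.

Each queued packet: L/R = 73000/31000000 = 2.35484 ms.
30 queued → 70.6452 ms.
Queuing delay = 70.6 ms.

70.6 ms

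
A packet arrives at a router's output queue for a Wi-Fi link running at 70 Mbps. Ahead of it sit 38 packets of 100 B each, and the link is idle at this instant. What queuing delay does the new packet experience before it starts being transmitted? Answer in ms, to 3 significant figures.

Each queued packet: L/R = 800/70000000 = 0.0114286 ms.
38 queued → 0.434286 ms.
Queuing delay = 0.434 ms.

0.434 ms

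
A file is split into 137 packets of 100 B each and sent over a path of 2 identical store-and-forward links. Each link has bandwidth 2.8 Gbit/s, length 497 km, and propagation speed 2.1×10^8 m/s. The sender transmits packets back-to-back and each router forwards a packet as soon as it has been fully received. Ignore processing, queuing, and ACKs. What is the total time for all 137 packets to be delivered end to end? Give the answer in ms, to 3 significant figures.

4.77 ms

Per-hop transmission t_tx = L/R = 800/2800000000 = 0.000285714 ms.
Per-hop propagation t_prop = 497000/210000000 = 2.36667 ms.
Pipeline fill: first packet needs 2·t_tx to clear all hops; remaining 136 packets each add one t_tx.
Total = (2+137-1)·t_tx + 2·t_prop = 138·0.000285714 + 2·2.36667 = 4.77 ms.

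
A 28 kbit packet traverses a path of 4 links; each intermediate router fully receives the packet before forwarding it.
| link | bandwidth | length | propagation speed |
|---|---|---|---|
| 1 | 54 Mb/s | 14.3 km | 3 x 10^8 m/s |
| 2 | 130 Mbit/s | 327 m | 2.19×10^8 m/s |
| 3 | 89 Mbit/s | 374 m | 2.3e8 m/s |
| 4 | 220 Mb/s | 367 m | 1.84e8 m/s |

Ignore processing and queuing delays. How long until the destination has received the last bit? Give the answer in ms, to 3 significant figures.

1.23 ms

L = 28000 bits.
Transmission delays (L/R per hop): 0.518519, 0.215385, 0.314607, 0.127273 ms; sum = 1.17578 ms.
Propagation delays (d/s per hop): 0.0476667, 0.00149315, 0.00162609, 0.00199457 ms; sum = 0.0527805 ms.
End-to-end = 1.23 ms.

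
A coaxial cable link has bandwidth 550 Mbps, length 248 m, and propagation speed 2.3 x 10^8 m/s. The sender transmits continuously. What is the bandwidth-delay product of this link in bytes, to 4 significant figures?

Propagation delay = 248 / 2.3e+08 = 1.07826e-06 s.
BDP = R × t_prop = 550000000 × 1.07826e-06 = 593.043 bits.
In bytes: 593.043/8 = 74.13 bytes.

74.13 bytes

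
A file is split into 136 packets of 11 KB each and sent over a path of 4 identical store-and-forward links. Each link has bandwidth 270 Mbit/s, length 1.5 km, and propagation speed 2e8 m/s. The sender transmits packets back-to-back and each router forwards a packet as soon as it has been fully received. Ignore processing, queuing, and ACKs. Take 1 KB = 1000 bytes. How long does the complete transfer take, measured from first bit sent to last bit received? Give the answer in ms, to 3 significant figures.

Per-hop transmission t_tx = L/R = 88000/270000000 = 0.325926 ms.
Per-hop propagation t_prop = 1500/200000000 = 0.0075 ms.
Pipeline fill: first packet needs 4·t_tx to clear all hops; remaining 135 packets each add one t_tx.
Total = (4+136-1)·t_tx + 4·t_prop = 139·0.325926 + 4·0.0075 = 45.3 ms.

45.3 ms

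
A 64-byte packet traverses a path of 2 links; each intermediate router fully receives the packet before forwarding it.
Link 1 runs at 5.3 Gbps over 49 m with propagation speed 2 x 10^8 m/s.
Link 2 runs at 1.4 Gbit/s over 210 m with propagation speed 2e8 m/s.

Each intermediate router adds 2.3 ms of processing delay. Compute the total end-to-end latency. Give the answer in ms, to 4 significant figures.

2.302 ms

L = 64 × 8 = 512 bits.
Transmission delays (L/R per hop): 9.66038e-05, 0.000365714 ms; sum = 0.000462318 ms.
Propagation delays (d/s per hop): 0.000245, 0.00105 ms; sum = 0.001295 ms.
Processing at 1 router(s): 1 × 2.3 ms = 2.3 ms.
End-to-end = 2.302 ms.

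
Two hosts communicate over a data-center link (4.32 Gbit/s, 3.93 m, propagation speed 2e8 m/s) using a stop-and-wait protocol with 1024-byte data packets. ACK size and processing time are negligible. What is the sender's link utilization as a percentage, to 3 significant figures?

t_tx = L/R = 8192/4320000000 = 1.8963e-06 s.
t_prop = 3.93/200000000 = 1.965e-08 s; RTT = 3.93e-08 s.
Cycle = t_tx + RTT = 1.9356e-06 s.
Utilization = t_tx / cycle = 1.8963e-06/1.9356e-06 = 98.0 %.

98.0 %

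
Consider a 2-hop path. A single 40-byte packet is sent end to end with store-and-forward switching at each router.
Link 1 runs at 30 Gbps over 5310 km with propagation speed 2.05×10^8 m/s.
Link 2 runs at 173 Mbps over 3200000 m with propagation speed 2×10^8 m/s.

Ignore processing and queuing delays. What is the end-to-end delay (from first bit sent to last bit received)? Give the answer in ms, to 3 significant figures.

41.9 ms

L = 40 × 8 = 320 bits.
Transmission delays (L/R per hop): 1.06667e-05, 0.00184971 ms; sum = 0.00186038 ms.
Propagation delays (d/s per hop): 25.9024, 16 ms; sum = 41.9024 ms.
End-to-end = 41.9 ms.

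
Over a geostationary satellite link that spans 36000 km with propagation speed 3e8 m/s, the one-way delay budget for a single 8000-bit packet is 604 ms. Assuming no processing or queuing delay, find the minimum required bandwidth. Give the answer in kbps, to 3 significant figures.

16.5 kbps

Propagation delay = 36000000 / 300000000 = 120 ms.
Transmission budget = 604 − 120 = 484 ms.
R ≥ L / t_tx = 8000 bits / 0.484 s = 16.5 kbps.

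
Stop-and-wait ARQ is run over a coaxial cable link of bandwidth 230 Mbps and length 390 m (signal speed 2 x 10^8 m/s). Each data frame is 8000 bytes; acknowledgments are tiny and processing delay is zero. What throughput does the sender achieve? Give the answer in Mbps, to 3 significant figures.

227 Mbps

t_tx = L/R = 64000/230000000 = 0.000278261 s.
t_prop = 390/200000000 = 1.95e-06 s; RTT = 3.9e-06 s.
Cycle = t_tx + RTT = 0.000282161 s.
Throughput = L / cycle = 64000 / 0.000282161 = 227 Mbps.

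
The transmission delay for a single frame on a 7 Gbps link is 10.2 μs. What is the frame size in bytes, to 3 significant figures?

L = R × t_tx = 7000000000 b/s × 1.02e-05 s = 71400 bits.
In bytes: 71400 / 8 = 8930 bytes.

8930 bytes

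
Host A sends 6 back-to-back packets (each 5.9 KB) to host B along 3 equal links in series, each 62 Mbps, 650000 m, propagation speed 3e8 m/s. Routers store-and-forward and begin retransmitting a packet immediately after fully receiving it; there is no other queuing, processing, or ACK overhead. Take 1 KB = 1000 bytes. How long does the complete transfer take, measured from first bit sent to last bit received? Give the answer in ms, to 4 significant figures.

12.59 ms

Per-hop transmission t_tx = L/R = 47200/62000000 = 0.76129 ms.
Per-hop propagation t_prop = 650000/300000000 = 2.16667 ms.
Pipeline fill: first packet needs 3·t_tx to clear all hops; remaining 5 packets each add one t_tx.
Total = (3+6-1)·t_tx + 3·t_prop = 8·0.76129 + 3·2.16667 = 12.59 ms.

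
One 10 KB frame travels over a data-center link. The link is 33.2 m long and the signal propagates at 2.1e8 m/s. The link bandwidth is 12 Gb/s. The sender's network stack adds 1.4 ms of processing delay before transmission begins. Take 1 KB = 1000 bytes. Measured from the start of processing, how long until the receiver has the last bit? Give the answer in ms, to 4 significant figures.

1.407 ms

L = 80000 bits.
Transmission delay = L/R = 80000 / 12000000000 = 0.00666667 ms.
Propagation delay = d/s = 33.2 m / 210000000 m/s = 0.000158095 ms.
Plus processing delay 1.4 ms = 1.4 ms.
Total = 1.407 ms.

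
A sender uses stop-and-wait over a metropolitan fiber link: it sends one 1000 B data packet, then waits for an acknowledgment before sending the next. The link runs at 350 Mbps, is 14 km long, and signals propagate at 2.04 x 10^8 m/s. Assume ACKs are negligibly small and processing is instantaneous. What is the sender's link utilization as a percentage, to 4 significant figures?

t_tx = L/R = 8000/350000000 = 2.28571e-05 s.
t_prop = 14000/204000000 = 6.86275e-05 s; RTT = 0.000137255 s.
Cycle = t_tx + RTT = 0.000160112 s.
Utilization = t_tx / cycle = 2.28571e-05/0.000160112 = 14.28 %.

14.28 %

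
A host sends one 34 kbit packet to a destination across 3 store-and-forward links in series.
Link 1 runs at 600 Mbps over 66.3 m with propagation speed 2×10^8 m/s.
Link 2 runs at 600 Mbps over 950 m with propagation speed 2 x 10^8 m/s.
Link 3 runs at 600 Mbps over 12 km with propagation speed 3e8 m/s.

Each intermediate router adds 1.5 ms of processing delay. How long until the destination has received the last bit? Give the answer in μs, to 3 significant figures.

L = 34000 bits.
Transmission delay per hop = L/R = 34000/600000000 = 56.6667 μs; 3 hops → 170 μs.
Propagation delays (d/s per hop): 0.3315, 4.75, 40 μs; sum = 45.0815 μs.
Processing at 2 router(s): 2 × 1.5 ms = 3000 μs.
End-to-end = 3220 μs.

3220 μs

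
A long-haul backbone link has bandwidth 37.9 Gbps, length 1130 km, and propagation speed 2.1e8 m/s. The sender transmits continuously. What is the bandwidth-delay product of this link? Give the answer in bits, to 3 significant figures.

Propagation delay = 1130000 / 210000000 = 0.00538095 s.
BDP = R × t_prop = 37900000000 × 0.00538095 = 203938000 bits.

204000000 bits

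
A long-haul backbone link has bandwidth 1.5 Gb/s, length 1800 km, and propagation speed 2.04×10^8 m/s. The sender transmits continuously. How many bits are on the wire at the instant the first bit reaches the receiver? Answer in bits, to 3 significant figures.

13200000 bits

Propagation delay = 1800000 / 204000000 = 0.00882353 s.
BDP = R × t_prop = 1500000000 × 0.00882353 = 13235300 bits.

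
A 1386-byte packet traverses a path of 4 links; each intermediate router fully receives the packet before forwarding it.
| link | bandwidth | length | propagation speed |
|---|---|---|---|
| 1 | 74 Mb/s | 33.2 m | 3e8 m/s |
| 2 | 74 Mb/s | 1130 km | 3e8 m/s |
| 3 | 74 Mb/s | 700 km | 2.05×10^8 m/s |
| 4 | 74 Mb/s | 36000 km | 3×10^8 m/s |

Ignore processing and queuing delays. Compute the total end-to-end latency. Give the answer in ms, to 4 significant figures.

127.8 ms

L = 1386 × 8 = 11088 bits.
Transmission delay per hop = L/R = 11088/74000000 = 0.149838 ms; 4 hops → 0.599351 ms.
Propagation delays (d/s per hop): 0.000110667, 3.76667, 3.41463, 120 ms; sum = 127.181 ms.
End-to-end = 127.8 ms.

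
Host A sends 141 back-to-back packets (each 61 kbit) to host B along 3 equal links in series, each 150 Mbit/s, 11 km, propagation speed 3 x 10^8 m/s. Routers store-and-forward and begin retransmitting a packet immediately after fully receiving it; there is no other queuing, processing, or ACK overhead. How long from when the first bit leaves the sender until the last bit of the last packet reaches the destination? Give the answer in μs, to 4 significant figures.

Per-hop transmission t_tx = L/R = 61000/150000000 = 406.667 μs.
Per-hop propagation t_prop = 11000/300000000 = 36.6667 μs.
Pipeline fill: first packet needs 3·t_tx to clear all hops; remaining 140 packets each add one t_tx.
Total = (3+141-1)·t_tx + 3·t_prop = 143·406.667 + 3·36.6667 = 58260 μs.

58260 μs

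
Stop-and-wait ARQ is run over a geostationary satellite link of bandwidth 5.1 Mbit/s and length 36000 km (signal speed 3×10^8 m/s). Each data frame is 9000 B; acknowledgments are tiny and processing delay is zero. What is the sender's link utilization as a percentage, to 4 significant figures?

t_tx = L/R = 72000/5100000 = 0.0141176 s.
t_prop = 36000000/300000000 = 0.12 s; RTT = 0.24 s.
Cycle = t_tx + RTT = 0.254118 s.
Utilization = t_tx / cycle = 0.0141176/0.254118 = 5.556 %.

5.556 %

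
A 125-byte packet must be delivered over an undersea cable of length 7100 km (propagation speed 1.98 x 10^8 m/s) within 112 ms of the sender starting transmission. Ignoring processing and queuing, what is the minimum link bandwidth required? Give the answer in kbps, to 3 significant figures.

13.1 kbps

L = 1000 bits.
Propagation delay = 7100000 / 198000000 = 35.8586 ms.
Transmission budget = 112 − 35.8586 = 76.1414 ms.
R ≥ L / t_tx = 1000 bits / 0.0761414 s = 13.1 kbps.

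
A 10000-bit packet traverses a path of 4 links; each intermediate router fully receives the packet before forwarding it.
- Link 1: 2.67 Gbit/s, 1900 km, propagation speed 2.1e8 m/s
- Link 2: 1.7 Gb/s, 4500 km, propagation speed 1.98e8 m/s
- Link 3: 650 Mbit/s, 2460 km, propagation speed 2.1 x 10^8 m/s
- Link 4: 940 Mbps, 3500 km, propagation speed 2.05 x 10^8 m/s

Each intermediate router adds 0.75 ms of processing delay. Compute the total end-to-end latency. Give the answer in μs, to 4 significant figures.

62850 μs

Transmission delays (L/R per hop): 3.74532, 5.88235, 15.3846, 10.6383 μs; sum = 35.6506 μs.
Propagation delays (d/s per hop): 9047.62, 22727.3, 11714.3, 17073.2 μs; sum = 60562.3 μs.
Processing at 3 router(s): 3 × 0.75 ms = 2250 μs.
End-to-end = 62850 μs.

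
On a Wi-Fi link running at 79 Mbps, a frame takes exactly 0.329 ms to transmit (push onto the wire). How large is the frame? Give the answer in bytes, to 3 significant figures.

L = R × t_tx = 79000000 b/s × 0.000329 s = 25991 bits.
In bytes: 25991 / 8 = 3250 bytes.

3250 bytes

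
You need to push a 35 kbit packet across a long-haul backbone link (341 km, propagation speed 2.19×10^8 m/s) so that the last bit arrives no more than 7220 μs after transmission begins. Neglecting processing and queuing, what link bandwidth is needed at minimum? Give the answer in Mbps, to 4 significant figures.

6.181 Mbps

Propagation delay = 341000 / 219000000 = 1557.08 μs.
Transmission budget = 7220 − 1557.08 = 5662.92 μs.
R ≥ L / t_tx = 35000 bits / 0.00566292 s = 6.181 Mbps.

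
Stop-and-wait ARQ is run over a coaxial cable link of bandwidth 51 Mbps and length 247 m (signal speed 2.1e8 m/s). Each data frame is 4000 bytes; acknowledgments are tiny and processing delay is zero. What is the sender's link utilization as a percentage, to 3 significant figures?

t_tx = L/R = 32000/51000000 = 0.000627451 s.
t_prop = 247/210000000 = 1.17619e-06 s; RTT = 2.35238e-06 s.
Cycle = t_tx + RTT = 0.000629803 s.
Utilization = t_tx / cycle = 0.000627451/0.000629803 = 99.6 %.

99.6 %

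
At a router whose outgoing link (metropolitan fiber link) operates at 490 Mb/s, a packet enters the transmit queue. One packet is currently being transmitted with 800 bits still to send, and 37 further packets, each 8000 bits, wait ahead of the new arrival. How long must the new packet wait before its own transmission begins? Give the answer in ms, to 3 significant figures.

Each queued packet: L/R = 8000/490000000 = 0.0163265 ms.
37 queued → 0.604082 ms.
Plus remaining 800 bits of current packet: 0.00163265 ms.
Queuing delay = 0.606 ms.

0.606 ms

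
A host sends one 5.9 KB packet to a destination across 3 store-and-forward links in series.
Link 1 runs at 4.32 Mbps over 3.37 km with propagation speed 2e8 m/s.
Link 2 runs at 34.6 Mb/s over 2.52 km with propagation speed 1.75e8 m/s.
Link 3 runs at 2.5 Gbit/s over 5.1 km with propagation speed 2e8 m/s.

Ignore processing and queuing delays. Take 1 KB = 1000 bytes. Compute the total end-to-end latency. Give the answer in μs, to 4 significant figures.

12370 μs

L = 47200 bits.
Transmission delays (L/R per hop): 10925.9, 1364.16, 18.88 μs; sum = 12309 μs.
Propagation delays (d/s per hop): 16.85, 14.4, 25.5 μs; sum = 56.75 μs.
End-to-end = 12370 μs.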